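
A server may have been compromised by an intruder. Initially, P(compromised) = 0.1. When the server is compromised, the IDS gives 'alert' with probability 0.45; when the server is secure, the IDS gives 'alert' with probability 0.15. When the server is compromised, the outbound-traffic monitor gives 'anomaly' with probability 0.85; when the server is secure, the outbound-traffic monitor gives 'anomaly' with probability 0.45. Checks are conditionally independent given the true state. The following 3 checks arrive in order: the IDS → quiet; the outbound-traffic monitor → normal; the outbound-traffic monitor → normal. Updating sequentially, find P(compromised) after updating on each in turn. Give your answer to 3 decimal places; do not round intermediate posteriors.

0.005

After the IDS='quiet': P(compromised) = 0.55·0.1000 / (0.55·0.1000 + 0.85·0.9000) ≈ 0.0671
After the outbound-traffic monitor='normal': P(compromised) = 0.15·0.0671 / (0.15·0.0671 + 0.55·0.9329) ≈ 0.0192
After the outbound-traffic monitor='normal': P(compromised) = 0.15·0.0192 / (0.15·0.0192 + 0.55·0.9808) ≈ 0.0053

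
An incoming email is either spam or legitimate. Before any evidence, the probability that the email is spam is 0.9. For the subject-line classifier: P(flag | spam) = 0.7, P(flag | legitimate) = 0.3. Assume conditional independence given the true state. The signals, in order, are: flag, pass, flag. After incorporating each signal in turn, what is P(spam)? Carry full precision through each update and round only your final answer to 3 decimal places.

After 'flag': P(spam) = 0.7·0.9000 / (0.7·0.9000 + 0.3·0.1000) ≈ 0.9545
After 'pass': P(spam) = 0.3·0.9545 / (0.3·0.9545 + 0.7·0.0455) ≈ 0.9000
After 'flag': P(spam) = 0.7·0.9000 / (0.7·0.9000 + 0.3·0.1000) ≈ 0.9545

0.955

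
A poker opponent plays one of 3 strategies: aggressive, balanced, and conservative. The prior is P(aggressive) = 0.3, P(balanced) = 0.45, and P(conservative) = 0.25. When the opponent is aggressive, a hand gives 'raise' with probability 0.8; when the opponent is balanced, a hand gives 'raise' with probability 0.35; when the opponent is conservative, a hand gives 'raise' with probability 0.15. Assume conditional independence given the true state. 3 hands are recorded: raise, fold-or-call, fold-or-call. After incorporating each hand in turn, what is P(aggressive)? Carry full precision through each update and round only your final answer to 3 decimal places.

0.093

After 'raise': normaliser = 0.8·0.3000 + 0.35·0.4500 + 0.15·0.2500; P(aggressive) ≈ 0.5517, P(balanced) ≈ 0.3621, P(conservative) ≈ 0.0862
After 'fold-or-call': normaliser = 0.2·0.5517 + 0.65·0.3621 + 0.85·0.0862; P(aggressive) ≈ 0.2634, P(balanced) ≈ 0.5617, P(conservative) ≈ 0.1749
After 'fold-or-call': normaliser = 0.2·0.2634 + 0.65·0.5617 + 0.85·0.1749; P(aggressive) ≈ 0.0930, P(balanced) ≈ 0.6446, P(conservative) ≈ 0.2624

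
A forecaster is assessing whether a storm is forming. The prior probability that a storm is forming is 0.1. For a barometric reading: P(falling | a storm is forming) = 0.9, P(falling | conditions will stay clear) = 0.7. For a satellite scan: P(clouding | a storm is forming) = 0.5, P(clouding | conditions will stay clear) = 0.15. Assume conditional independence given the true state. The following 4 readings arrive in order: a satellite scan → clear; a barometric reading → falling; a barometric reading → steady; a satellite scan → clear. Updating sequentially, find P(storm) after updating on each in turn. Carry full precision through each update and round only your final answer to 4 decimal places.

After a satellite scan='clear': P(storm) = 0.5·0.1000 / (0.5·0.1000 + 0.85·0.9000) ≈ 0.0613
After a barometric reading='falling': P(storm) = 0.9·0.0613 / (0.9·0.0613 + 0.7·0.9387) ≈ 0.0775
After a barometric reading='steady': P(storm) = 0.1·0.0775 / (0.1·0.0775 + 0.3·0.9225) ≈ 0.0272
After a satellite scan='clear': P(storm) = 0.5·0.0272 / (0.5·0.0272 + 0.85·0.9728) ≈ 0.0162

0.0162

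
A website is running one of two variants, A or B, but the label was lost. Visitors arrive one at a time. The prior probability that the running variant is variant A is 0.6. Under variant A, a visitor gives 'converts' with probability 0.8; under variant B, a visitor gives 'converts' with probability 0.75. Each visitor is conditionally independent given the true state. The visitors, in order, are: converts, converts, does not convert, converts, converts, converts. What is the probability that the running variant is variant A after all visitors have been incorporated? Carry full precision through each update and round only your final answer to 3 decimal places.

0.624

Apply Bayes' rule sequentially, carrying P(A) forward.
After 'converts': P(A) = 0.8·0.6000 / (0.8·0.6000 + 0.75·0.4000) ≈ 0.6154
After 'converts': P(A) = 0.8·0.6154 / (0.8·0.6154 + 0.75·0.3846) ≈ 0.6305
After 'does not convert': P(A) = 0.2·0.6305 / (0.2·0.6305 + 0.25·0.3695) ≈ 0.5772
After 'converts': P(A) = 0.8·0.5772 / (0.8·0.5772 + 0.75·0.4228) ≈ 0.5929
After 'converts': P(A) = 0.8·0.5929 / (0.8·0.5929 + 0.75·0.4071) ≈ 0.6084
After 'converts': P(A) = 0.8·0.6084 / (0.8·0.6084 + 0.75·0.3916) ≈ 0.6236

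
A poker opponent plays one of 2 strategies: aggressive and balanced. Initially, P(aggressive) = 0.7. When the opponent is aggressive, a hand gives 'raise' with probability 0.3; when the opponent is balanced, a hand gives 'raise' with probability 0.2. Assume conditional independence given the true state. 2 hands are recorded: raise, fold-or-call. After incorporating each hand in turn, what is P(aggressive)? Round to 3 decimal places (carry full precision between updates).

After 'raise': P(aggressive) = 0.3·0.7000 / (0.3·0.7000 + 0.2·0.3000) ≈ 0.7778
After 'fold-or-call': P(aggressive) = 0.7·0.7778 / (0.7·0.7778 + 0.8·0.2222) ≈ 0.7538

0.754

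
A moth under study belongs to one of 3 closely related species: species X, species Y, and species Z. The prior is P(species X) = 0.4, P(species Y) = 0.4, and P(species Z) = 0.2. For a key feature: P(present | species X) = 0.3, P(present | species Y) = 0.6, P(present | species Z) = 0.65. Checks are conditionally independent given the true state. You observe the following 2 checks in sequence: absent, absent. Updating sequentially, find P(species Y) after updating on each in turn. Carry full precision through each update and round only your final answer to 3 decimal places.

After 'absent': normaliser = 0.7·0.4000 + 0.4·0.4000 + 0.35·0.2000; P(species X) ≈ 0.5490, P(species Y) ≈ 0.3137, P(species Z) ≈ 0.1373
After 'absent': normaliser = 0.7·0.5490 + 0.4·0.3137 + 0.35·0.1373; P(species X) ≈ 0.6889, P(species Y) ≈ 0.2250, P(species Z) ≈ 0.0861

0.225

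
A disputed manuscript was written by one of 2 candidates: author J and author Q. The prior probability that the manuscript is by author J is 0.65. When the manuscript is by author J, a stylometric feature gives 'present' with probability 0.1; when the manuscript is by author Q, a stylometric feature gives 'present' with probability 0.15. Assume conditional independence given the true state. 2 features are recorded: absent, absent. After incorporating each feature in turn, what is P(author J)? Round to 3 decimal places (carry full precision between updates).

After 'absent': P(author J) = 0.9·0.6500 / (0.9·0.6500 + 0.85·0.3500) ≈ 0.6629
After 'absent': P(author J) = 0.9·0.6629 / (0.9·0.6629 + 0.85·0.3371) ≈ 0.6755

0.676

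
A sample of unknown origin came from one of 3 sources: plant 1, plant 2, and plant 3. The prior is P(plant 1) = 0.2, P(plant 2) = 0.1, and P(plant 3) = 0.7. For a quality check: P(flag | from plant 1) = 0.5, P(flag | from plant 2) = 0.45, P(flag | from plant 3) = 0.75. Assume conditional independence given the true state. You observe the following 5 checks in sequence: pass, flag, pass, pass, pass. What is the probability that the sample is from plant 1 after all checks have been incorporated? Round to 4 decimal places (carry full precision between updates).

After 'pass': normaliser = 0.5·0.2000 + 0.55·0.1000 + 0.25·0.7000; P(plant 1) ≈ 0.3030, P(plant 2) ≈ 0.1667, P(plant 3) ≈ 0.5303
After 'flag': normaliser = 0.5·0.3030 + 0.45·0.1667 + 0.75·0.5303; P(plant 1) ≈ 0.2427, P(plant 2) ≈ 0.1201, P(plant 3) ≈ 0.6371
After 'pass': normaliser = 0.5·0.2427 + 0.55·0.1201 + 0.25·0.6371; P(plant 1) ≈ 0.3500, P(plant 2) ≈ 0.1906, P(plant 3) ≈ 0.4594
After 'pass': normaliser = 0.5·0.3500 + 0.55·0.1906 + 0.25·0.4594; P(plant 1) ≈ 0.4434, P(plant 2) ≈ 0.2656, P(plant 3) ≈ 0.2910
After 'pass': normaliser = 0.5·0.4434 + 0.55·0.2656 + 0.25·0.2910; P(plant 1) ≈ 0.5033, P(plant 2) ≈ 0.3316, P(plant 3) ≈ 0.1651

0.5033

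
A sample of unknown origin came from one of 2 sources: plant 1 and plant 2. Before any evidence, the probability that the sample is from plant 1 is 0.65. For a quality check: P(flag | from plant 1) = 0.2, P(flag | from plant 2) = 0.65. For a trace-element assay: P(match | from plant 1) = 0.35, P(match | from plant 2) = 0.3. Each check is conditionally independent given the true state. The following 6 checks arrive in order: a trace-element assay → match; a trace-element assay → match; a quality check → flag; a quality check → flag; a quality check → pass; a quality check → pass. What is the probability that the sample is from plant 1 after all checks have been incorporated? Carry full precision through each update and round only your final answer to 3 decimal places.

After a trace-element assay='match': P(plant 1) = 0.35·0.6500 / (0.35·0.6500 + 0.3·0.3500) ≈ 0.6842
After a trace-element assay='match': P(plant 1) = 0.35·0.6842 / (0.35·0.6842 + 0.3·0.3158) ≈ 0.7165
After a quality check='flag': P(plant 1) = 0.2·0.7165 / (0.2·0.7165 + 0.65·0.2835) ≈ 0.4375
After a quality check='flag': P(plant 1) = 0.2·0.4375 / (0.2·0.4375 + 0.65·0.5625) ≈ 0.1931
After a quality check='pass': P(plant 1) = 0.8·0.1931 / (0.8·0.1931 + 0.35·0.8069) ≈ 0.3536
After a quality check='pass': P(plant 1) = 0.8·0.3536 / (0.8·0.3536 + 0.35·0.6464) ≈ 0.5556

0.556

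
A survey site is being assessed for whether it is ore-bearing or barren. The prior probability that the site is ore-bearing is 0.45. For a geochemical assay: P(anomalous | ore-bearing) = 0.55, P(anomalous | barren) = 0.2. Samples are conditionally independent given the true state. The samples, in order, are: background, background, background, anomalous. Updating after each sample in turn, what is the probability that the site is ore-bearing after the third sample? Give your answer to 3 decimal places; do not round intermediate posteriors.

0.127

After 'background': P(ore) = 0.45·0.4500 / (0.45·0.4500 + 0.8·0.5500) ≈ 0.3152
After 'background': P(ore) = 0.45·0.3152 / (0.45·0.3152 + 0.8·0.6848) ≈ 0.2056
After 'background': P(ore) = 0.45·0.2056 / (0.45·0.2056 + 0.8·0.7944) ≈ 0.1271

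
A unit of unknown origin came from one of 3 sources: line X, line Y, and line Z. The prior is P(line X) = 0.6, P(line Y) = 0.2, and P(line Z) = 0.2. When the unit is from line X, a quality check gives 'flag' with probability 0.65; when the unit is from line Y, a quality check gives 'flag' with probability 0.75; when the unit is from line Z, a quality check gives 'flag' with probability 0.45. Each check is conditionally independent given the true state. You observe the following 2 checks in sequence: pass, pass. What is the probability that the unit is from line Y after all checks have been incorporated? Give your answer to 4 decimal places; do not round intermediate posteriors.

Apply Bayes' rule sequentially, carrying P(line Y) forward.
After 'pass': normaliser = 0.35·0.6000 + 0.25·0.2000 + 0.55·0.2000; P(line X) ≈ 0.5676, P(line Y) ≈ 0.1351, P(line Z) ≈ 0.2973
After 'pass': normaliser = 0.35·0.5676 + 0.25·0.1351 + 0.55·0.2973; P(line X) ≈ 0.5017, P(line Y) ≈ 0.0853, P(line Z) ≈ 0.4130

0.0853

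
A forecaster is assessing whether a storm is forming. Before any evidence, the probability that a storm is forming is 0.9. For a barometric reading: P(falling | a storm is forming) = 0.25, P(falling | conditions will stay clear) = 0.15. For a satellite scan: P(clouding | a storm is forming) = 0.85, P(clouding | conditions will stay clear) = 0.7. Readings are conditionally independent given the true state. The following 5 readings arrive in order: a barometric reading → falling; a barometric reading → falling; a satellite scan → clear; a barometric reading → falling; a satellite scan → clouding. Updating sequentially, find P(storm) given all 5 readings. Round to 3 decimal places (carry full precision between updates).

After a barometric reading='falling': P(storm) = 0.25·0.9000 / (0.25·0.9000 + 0.15·0.1000) ≈ 0.9375
After a barometric reading='falling': P(storm) = 0.25·0.9375 / (0.25·0.9375 + 0.15·0.0625) ≈ 0.9615
After a satellite scan='clear': P(storm) = 0.15·0.9615 / (0.15·0.9615 + 0.3·0.0385) ≈ 0.9259
After a barometric reading='falling': P(storm) = 0.25·0.9259 / (0.25·0.9259 + 0.15·0.0741) ≈ 0.9542
After a satellite scan='clouding': P(storm) = 0.85·0.9542 / (0.85·0.9542 + 0.7·0.0458) ≈ 0.9620

0.962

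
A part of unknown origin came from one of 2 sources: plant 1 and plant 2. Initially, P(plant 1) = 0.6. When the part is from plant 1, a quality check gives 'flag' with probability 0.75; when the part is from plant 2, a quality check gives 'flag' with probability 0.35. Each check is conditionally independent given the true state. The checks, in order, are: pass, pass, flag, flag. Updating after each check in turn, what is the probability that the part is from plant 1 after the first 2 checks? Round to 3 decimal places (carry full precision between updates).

After 'pass': P(plant 1) = 0.25·0.6000 / (0.25·0.6000 + 0.65·0.4000) ≈ 0.3659
After 'pass': P(plant 1) = 0.25·0.3659 / (0.25·0.3659 + 0.65·0.6341) ≈ 0.1816

0.182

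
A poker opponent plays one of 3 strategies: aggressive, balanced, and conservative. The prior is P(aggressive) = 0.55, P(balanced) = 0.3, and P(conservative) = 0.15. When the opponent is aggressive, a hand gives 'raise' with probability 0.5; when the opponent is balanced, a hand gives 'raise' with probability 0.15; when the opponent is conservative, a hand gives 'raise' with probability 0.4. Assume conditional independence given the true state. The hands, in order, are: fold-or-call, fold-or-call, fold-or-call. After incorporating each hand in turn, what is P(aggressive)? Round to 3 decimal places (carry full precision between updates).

Apply Bayes' rule sequentially, carrying P(aggressive) forward.
After 'fold-or-call': normaliser = 0.5·0.5500 + 0.85·0.3000 + 0.6·0.1500; P(aggressive) ≈ 0.4435, P(balanced) ≈ 0.4113, P(conservative) ≈ 0.1452
After 'fold-or-call': normaliser = 0.5·0.4435 + 0.85·0.4113 + 0.6·0.1452; P(aggressive) ≈ 0.3368, P(balanced) ≈ 0.5309, P(conservative) ≈ 0.1323
After 'fold-or-call': normaliser = 0.5·0.3368 + 0.85·0.5309 + 0.6·0.1323; P(aggressive) ≈ 0.2409, P(balanced) ≈ 0.6456, P(conservative) ≈ 0.1135

0.241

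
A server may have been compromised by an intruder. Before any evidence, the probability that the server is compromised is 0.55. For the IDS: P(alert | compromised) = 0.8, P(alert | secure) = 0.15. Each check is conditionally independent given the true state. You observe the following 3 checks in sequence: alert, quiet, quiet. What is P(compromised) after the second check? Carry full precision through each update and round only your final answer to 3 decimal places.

0.605

After 'alert': P(compromised) = 0.8·0.5500 / (0.8·0.5500 + 0.15·0.4500) ≈ 0.8670
After 'quiet': P(compromised) = 0.2·0.8670 / (0.2·0.8670 + 0.85·0.1330) ≈ 0.6053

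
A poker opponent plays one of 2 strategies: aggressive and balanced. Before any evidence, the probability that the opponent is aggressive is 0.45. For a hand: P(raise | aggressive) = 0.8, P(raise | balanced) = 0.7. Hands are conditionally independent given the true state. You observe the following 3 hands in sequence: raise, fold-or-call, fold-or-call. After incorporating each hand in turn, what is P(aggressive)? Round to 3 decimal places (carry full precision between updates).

Each posterior becomes the prior for the next update.
After 'raise': P(aggressive) = 0.8·0.4500 / (0.8·0.4500 + 0.7·0.5500) ≈ 0.4832
After 'fold-or-call': P(aggressive) = 0.2·0.4832 / (0.2·0.4832 + 0.3·0.5168) ≈ 0.3840
After 'fold-or-call': P(aggressive) = 0.2·0.3840 / (0.2·0.3840 + 0.3·0.6160) ≈ 0.2936

0.294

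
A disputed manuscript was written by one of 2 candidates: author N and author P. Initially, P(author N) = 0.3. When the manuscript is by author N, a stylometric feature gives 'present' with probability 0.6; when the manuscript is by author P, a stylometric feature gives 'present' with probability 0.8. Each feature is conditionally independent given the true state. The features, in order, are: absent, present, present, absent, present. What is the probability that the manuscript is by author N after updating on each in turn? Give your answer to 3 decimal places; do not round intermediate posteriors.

After 'absent': P(author N) = 0.4·0.3000 / (0.4·0.3000 + 0.2·0.7000) ≈ 0.4615
After 'present': P(author N) = 0.6·0.4615 / (0.6·0.4615 + 0.8·0.5385) ≈ 0.3913
After 'present': P(author N) = 0.6·0.3913 / (0.6·0.3913 + 0.8·0.6087) ≈ 0.3253
After 'absent': P(author N) = 0.4·0.3253 / (0.4·0.3253 + 0.2·0.6747) ≈ 0.4909
After 'present': P(author N) = 0.6·0.4909 / (0.6·0.4909 + 0.8·0.5091) ≈ 0.4197

0.420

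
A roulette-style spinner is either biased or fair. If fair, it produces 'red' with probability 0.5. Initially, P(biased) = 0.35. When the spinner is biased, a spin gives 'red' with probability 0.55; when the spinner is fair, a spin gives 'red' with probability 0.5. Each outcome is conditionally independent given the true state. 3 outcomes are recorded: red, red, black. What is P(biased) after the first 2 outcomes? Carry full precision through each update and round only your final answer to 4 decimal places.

Apply Bayes' rule sequentially, carrying P(biased) forward.
After 'red': P(biased) = 0.55·0.3500 / (0.55·0.3500 + 0.5·0.6500) ≈ 0.3720
After 'red': P(biased) = 0.55·0.3720 / (0.55·0.3720 + 0.5·0.6280) ≈ 0.3945

0.3945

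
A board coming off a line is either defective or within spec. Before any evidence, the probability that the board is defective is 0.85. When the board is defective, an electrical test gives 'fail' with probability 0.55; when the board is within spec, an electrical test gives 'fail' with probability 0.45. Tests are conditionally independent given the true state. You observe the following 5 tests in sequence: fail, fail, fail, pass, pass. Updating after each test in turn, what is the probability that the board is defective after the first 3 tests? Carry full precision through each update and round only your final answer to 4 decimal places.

After 'fail': P(defective) = 0.55·0.8500 / (0.55·0.8500 + 0.45·0.1500) ≈ 0.8738
After 'fail': P(defective) = 0.55·0.8738 / (0.55·0.8738 + 0.45·0.1262) ≈ 0.8943
After 'fail': P(defective) = 0.55·0.8943 / (0.55·0.8943 + 0.45·0.1057) ≈ 0.9119

0.9119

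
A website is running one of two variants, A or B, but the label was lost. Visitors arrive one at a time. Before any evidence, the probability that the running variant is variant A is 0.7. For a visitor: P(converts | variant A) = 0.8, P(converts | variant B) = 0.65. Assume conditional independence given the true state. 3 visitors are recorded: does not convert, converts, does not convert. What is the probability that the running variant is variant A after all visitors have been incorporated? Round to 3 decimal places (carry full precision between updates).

After 'does not convert': P(A) = 0.2·0.7000 / (0.2·0.7000 + 0.35·0.3000) ≈ 0.5714
After 'converts': P(A) = 0.8·0.5714 / (0.8·0.5714 + 0.65·0.4286) ≈ 0.6214
After 'does not convert': P(A) = 0.2·0.6214 / (0.2·0.6214 + 0.35·0.3786) ≈ 0.4839

0.484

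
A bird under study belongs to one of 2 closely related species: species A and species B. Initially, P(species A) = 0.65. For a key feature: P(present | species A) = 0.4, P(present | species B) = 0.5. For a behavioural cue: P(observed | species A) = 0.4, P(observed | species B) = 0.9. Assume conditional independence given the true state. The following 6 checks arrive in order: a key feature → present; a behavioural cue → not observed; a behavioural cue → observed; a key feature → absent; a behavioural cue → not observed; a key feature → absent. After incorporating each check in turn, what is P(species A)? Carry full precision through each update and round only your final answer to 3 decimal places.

0.972

After a key feature='present': P(species A) = 0.4·0.6500 / (0.4·0.6500 + 0.5·0.3500) ≈ 0.5977
After a behavioural cue='not observed': P(species A) = 0.6·0.5977 / (0.6·0.5977 + 0.1·0.4023) ≈ 0.8991
After a behavioural cue='observed': P(species A) = 0.4·0.8991 / (0.4·0.8991 + 0.9·0.1009) ≈ 0.7985
After a key feature='absent': P(species A) = 0.6·0.7985 / (0.6·0.7985 + 0.5·0.2015) ≈ 0.8262
After a behavioural cue='not observed': P(species A) = 0.6·0.8262 / (0.6·0.8262 + 0.1·0.1738) ≈ 0.9661
After a key feature='absent': P(species A) = 0.6·0.9661 / (0.6·0.9661 + 0.5·0.0339) ≈ 0.9716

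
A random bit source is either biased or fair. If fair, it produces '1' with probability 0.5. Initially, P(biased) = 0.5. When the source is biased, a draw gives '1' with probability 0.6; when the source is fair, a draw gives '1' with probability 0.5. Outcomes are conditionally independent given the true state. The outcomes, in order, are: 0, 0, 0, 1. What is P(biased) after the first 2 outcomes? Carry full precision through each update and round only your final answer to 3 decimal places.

0.390

After '0': P(biased) = 0.4·0.5000 / (0.4·0.5000 + 0.5·0.5000) ≈ 0.4444
After '0': P(biased) = 0.4·0.4444 / (0.4·0.4444 + 0.5·0.5556) ≈ 0.3902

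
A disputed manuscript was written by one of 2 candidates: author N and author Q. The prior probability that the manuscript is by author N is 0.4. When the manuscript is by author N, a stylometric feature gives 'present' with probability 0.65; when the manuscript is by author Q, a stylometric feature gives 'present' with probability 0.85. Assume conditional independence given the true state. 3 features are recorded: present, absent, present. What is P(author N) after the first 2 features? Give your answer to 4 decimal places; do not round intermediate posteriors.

Apply Bayes' rule sequentially, carrying P(author N) forward.
After 'present': P(author N) = 0.65·0.4000 / (0.65·0.4000 + 0.85·0.6000) ≈ 0.3377
After 'absent': P(author N) = 0.35·0.3377 / (0.35·0.3377 + 0.15·0.6623) ≈ 0.5433

0.5433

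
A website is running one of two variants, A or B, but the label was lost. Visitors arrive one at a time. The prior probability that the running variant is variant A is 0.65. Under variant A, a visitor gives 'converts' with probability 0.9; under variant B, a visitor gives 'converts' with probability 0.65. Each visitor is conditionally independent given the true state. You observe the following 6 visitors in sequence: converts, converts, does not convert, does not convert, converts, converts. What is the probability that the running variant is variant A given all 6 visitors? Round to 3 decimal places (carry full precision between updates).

After 'converts': P(A) = 0.9·0.6500 / (0.9·0.6500 + 0.65·0.3500) ≈ 0.7200
After 'converts': P(A) = 0.9·0.7200 / (0.9·0.7200 + 0.65·0.2800) ≈ 0.7807
After 'does not convert': P(A) = 0.1·0.7807 / (0.1·0.7807 + 0.35·0.2193) ≈ 0.5043
After 'does not convert': P(A) = 0.1·0.5043 / (0.1·0.5043 + 0.35·0.4957) ≈ 0.2252
After 'converts': P(A) = 0.9·0.2252 / (0.9·0.2252 + 0.65·0.7748) ≈ 0.2870
After 'converts': P(A) = 0.9·0.2870 / (0.9·0.2870 + 0.65·0.7130) ≈ 0.3578

0.358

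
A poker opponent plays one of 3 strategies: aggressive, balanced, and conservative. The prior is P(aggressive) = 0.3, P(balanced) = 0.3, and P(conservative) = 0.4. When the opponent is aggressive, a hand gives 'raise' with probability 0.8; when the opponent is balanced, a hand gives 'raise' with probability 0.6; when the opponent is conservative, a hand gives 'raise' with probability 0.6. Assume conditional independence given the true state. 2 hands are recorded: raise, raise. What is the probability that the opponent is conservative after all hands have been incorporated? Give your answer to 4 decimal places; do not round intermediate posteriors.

After 'raise': normaliser = 0.8·0.3000 + 0.6·0.3000 + 0.6·0.4000; P(aggressive) ≈ 0.3636, P(balanced) ≈ 0.2727, P(conservative) ≈ 0.3636
After 'raise': normaliser = 0.8·0.3636 + 0.6·0.2727 + 0.6·0.3636; P(aggressive) ≈ 0.4324, P(balanced) ≈ 0.2432, P(conservative) ≈ 0.3243

0.3243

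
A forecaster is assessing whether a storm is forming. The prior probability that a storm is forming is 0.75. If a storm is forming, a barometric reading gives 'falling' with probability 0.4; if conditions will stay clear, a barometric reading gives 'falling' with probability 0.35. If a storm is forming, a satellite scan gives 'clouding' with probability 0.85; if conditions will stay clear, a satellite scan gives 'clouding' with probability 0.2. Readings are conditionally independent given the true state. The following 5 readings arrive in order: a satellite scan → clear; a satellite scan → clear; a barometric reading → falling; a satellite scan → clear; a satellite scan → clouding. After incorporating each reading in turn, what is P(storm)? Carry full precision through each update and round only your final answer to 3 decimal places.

After a satellite scan='clear': P(storm) = 0.15·0.7500 / (0.15·0.7500 + 0.8·0.2500) ≈ 0.3600
After a satellite scan='clear': P(storm) = 0.15·0.3600 / (0.15·0.3600 + 0.8·0.6400) ≈ 0.0954
After a barometric reading='falling': P(storm) = 0.4·0.0954 / (0.4·0.0954 + 0.35·0.9046) ≈ 0.1076
After a satellite scan='clear': P(storm) = 0.15·0.1076 / (0.15·0.1076 + 0.8·0.8924) ≈ 0.0221
After a satellite scan='clouding': P(storm) = 0.85·0.0221 / (0.85·0.0221 + 0.2·0.9779) ≈ 0.0876

0.088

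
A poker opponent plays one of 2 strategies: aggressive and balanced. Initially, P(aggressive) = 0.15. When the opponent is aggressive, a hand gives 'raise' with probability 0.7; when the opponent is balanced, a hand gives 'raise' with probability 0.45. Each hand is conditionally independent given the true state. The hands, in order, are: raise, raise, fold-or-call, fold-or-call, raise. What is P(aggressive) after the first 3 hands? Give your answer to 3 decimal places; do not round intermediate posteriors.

0.189

After 'raise': P(aggressive) = 0.7·0.1500 / (0.7·0.1500 + 0.45·0.8500) ≈ 0.2154
After 'raise': P(aggressive) = 0.7·0.2154 / (0.7·0.2154 + 0.45·0.7846) ≈ 0.2992
After 'fold-or-call': P(aggressive) = 0.3·0.2992 / (0.3·0.2992 + 0.55·0.7008) ≈ 0.1889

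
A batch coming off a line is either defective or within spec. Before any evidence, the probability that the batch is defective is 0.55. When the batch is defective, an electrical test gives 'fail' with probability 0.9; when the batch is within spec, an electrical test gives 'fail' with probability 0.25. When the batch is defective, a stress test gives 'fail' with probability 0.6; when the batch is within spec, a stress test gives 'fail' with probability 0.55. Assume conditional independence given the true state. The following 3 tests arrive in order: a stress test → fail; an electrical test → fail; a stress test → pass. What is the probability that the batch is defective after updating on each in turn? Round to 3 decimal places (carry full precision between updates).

0.810

After a stress test='fail': P(defective) = 0.6·0.5500 / (0.6·0.5500 + 0.55·0.4500) ≈ 0.5714
After an electrical test='fail': P(defective) = 0.9·0.5714 / (0.9·0.5714 + 0.25·0.4286) ≈ 0.8276
After a stress test='pass': P(defective) = 0.4·0.8276 / (0.4·0.8276 + 0.45·0.1724) ≈ 0.8101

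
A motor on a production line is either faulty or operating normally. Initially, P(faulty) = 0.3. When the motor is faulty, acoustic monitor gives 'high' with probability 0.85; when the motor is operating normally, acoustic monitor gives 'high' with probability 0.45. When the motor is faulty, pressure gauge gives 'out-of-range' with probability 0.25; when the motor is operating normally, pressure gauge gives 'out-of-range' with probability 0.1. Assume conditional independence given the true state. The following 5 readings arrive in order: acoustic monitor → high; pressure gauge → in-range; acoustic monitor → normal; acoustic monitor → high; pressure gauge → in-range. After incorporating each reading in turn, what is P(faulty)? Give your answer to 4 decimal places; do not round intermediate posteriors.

0.2246

After acoustic monitor='high': P(faulty) = 0.85·0.3000 / (0.85·0.3000 + 0.45·0.7000) ≈ 0.4474
After pressure gauge='in-range': P(faulty) = 0.75·0.4474 / (0.75·0.4474 + 0.9·0.5526) ≈ 0.4028
After acoustic monitor='normal': P(faulty) = 0.15·0.4028 / (0.15·0.4028 + 0.55·0.5972) ≈ 0.1554
After acoustic monitor='high': P(faulty) = 0.85·0.1554 / (0.85·0.1554 + 0.45·0.8446) ≈ 0.2579
After pressure gauge='in-range': P(faulty) = 0.75·0.2579 / (0.75·0.2579 + 0.9·0.7421) ≈ 0.2246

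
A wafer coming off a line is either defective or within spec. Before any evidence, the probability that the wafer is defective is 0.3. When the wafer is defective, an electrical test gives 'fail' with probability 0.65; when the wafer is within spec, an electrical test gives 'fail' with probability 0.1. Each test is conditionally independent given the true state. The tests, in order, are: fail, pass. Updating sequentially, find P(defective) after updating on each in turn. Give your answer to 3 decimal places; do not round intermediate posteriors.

After 'fail': P(defective) = 0.65·0.3000 / (0.65·0.3000 + 0.1·0.7000) ≈ 0.7358
After 'pass': P(defective) = 0.35·0.7358 / (0.35·0.7358 + 0.9·0.2642) ≈ 0.5200

0.520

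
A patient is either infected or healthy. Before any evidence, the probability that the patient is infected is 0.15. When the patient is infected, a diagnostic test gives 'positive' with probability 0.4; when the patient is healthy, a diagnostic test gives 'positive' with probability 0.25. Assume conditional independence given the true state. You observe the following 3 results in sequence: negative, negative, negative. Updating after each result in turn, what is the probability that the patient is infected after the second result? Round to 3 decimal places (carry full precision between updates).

After 'negative': P(infected) = 0.6·0.1500 / (0.6·0.1500 + 0.75·0.8500) ≈ 0.1237
After 'negative': P(infected) = 0.6·0.1237 / (0.6·0.1237 + 0.75·0.8763) ≈ 0.1015

0.101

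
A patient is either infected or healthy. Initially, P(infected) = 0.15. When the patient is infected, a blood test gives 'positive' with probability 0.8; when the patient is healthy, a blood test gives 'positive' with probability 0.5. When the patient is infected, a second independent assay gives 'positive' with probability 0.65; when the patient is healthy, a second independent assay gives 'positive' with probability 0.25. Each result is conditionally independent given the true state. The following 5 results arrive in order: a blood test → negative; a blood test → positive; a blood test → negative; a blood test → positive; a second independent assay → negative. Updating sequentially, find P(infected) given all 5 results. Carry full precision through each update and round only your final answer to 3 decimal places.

0.033

After a blood test='negative': P(infected) = 0.2·0.1500 / (0.2·0.1500 + 0.5·0.8500) ≈ 0.0659
After a blood test='positive': P(infected) = 0.8·0.0659 / (0.8·0.0659 + 0.5·0.9341) ≈ 0.1015
After a blood test='negative': P(infected) = 0.2·0.1015 / (0.2·0.1015 + 0.5·0.8985) ≈ 0.0432
After a blood test='positive': P(infected) = 0.8·0.0432 / (0.8·0.0432 + 0.5·0.9568) ≈ 0.0674
After a second independent assay='negative': P(infected) = 0.35·0.0674 / (0.35·0.0674 + 0.75·0.9326) ≈ 0.0326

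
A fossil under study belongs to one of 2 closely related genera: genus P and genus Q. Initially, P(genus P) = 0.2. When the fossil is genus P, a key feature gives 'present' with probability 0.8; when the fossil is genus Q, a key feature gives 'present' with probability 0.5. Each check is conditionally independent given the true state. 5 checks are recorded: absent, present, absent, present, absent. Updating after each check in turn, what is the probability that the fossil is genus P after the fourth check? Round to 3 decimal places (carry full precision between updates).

0.093

After 'absent': P(genus P) = 0.2·0.2000 / (0.2·0.2000 + 0.5·0.8000) ≈ 0.0909
After 'present': P(genus P) = 0.8·0.0909 / (0.8·0.0909 + 0.5·0.9091) ≈ 0.1379
After 'absent': P(genus P) = 0.2·0.1379 / (0.2·0.1379 + 0.5·0.8621) ≈ 0.0602
After 'present': P(genus P) = 0.8·0.0602 / (0.8·0.0602 + 0.5·0.9398) ≈ 0.0929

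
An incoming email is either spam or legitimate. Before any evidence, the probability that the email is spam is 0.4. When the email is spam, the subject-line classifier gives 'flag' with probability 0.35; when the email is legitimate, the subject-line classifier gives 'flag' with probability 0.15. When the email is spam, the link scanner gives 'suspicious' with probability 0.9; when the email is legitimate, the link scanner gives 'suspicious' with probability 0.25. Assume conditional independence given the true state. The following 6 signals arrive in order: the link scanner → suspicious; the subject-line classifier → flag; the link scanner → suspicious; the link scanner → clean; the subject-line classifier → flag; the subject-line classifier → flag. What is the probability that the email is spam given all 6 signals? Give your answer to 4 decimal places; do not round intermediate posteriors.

0.9360

After the link scanner='suspicious': P(spam) = 0.9·0.4000 / (0.9·0.4000 + 0.25·0.6000) ≈ 0.7059
After the subject-line classifier='flag': P(spam) = 0.35·0.7059 / (0.35·0.7059 + 0.15·0.2941) ≈ 0.8485
After the link scanner='suspicious': P(spam) = 0.9·0.8485 / (0.9·0.8485 + 0.25·0.1515) ≈ 0.9527
After the link scanner='clean': P(spam) = 0.1·0.9527 / (0.1·0.9527 + 0.75·0.0473) ≈ 0.7289
After the subject-line classifier='flag': P(spam) = 0.35·0.7289 / (0.35·0.7289 + 0.15·0.2711) ≈ 0.8625
After the subject-line classifier='flag': P(spam) = 0.35·0.8625 / (0.35·0.8625 + 0.15·0.1375) ≈ 0.9360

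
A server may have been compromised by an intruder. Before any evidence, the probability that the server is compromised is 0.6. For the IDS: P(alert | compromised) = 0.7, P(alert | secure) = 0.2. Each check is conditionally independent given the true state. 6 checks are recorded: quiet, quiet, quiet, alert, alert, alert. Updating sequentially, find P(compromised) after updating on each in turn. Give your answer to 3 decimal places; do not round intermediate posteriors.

0.772

After 'quiet': P(compromised) = 0.3·0.6000 / (0.3·0.6000 + 0.8·0.4000) ≈ 0.3600
After 'quiet': P(compromised) = 0.3·0.3600 / (0.3·0.3600 + 0.8·0.6400) ≈ 0.1742
After 'quiet': P(compromised) = 0.3·0.1742 / (0.3·0.1742 + 0.8·0.8258) ≈ 0.0733
After 'alert': P(compromised) = 0.7·0.0733 / (0.7·0.0733 + 0.2·0.9267) ≈ 0.2168
After 'alert': P(compromised) = 0.7·0.2168 / (0.7·0.2168 + 0.2·0.7832) ≈ 0.4921
After 'alert': P(compromised) = 0.7·0.4921 / (0.7·0.4921 + 0.2·0.5079) ≈ 0.7723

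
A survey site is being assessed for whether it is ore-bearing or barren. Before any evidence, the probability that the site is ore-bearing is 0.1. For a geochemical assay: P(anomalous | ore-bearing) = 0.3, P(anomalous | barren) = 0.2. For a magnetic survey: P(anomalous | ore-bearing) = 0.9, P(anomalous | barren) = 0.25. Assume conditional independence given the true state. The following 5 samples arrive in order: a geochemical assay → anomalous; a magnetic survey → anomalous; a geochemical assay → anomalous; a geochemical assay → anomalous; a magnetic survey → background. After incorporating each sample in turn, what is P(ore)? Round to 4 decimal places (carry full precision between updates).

0.1525

After a geochemical assay='anomalous': P(ore) = 0.3·0.1000 / (0.3·0.1000 + 0.2·0.9000) ≈ 0.1429
After a magnetic survey='anomalous': P(ore) = 0.9·0.1429 / (0.9·0.1429 + 0.25·0.8571) ≈ 0.3750
After a geochemical assay='anomalous': P(ore) = 0.3·0.3750 / (0.3·0.3750 + 0.2·0.6250) ≈ 0.4737
After a geochemical assay='anomalous': P(ore) = 0.3·0.4737 / (0.3·0.4737 + 0.2·0.5263) ≈ 0.5745
After a magnetic survey='background': P(ore) = 0.1·0.5745 / (0.1·0.5745 + 0.75·0.4255) ≈ 0.1525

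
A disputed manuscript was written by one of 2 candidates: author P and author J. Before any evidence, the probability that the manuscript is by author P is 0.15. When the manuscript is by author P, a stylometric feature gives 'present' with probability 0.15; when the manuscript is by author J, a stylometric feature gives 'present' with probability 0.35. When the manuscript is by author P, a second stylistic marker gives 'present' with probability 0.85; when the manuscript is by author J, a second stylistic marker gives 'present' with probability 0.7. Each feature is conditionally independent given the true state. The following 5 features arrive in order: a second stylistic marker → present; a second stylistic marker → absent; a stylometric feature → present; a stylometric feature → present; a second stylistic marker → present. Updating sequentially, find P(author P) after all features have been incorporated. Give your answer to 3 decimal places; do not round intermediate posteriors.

0.023

After a second stylistic marker='present': P(author P) = 0.85·0.1500 / (0.85·0.1500 + 0.7·0.8500) ≈ 0.1765
After a second stylistic marker='absent': P(author P) = 0.15·0.1765 / (0.15·0.1765 + 0.3·0.8235) ≈ 0.0968
After a stylometric feature='present': P(author P) = 0.15·0.0968 / (0.15·0.0968 + 0.35·0.9032) ≈ 0.0439
After a stylometric feature='present': P(author P) = 0.15·0.0439 / (0.15·0.0439 + 0.35·0.9561) ≈ 0.0193
After a second stylistic marker='present': P(author P) = 0.85·0.0193 / (0.85·0.0193 + 0.7·0.9807) ≈ 0.0233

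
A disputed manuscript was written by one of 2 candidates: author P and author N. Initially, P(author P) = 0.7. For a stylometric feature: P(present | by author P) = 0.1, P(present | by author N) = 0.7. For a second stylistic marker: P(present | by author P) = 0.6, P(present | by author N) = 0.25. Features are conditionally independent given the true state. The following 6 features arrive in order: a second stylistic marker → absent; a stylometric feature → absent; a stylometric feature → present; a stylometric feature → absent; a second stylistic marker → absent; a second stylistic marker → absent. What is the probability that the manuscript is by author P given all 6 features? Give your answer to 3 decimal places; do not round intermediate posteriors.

After a second stylistic marker='absent': P(author P) = 0.4·0.7000 / (0.4·0.7000 + 0.75·0.3000) ≈ 0.5545
After a stylometric feature='absent': P(author P) = 0.9·0.5545 / (0.9·0.5545 + 0.3·0.4455) ≈ 0.7887
After a stylometric feature='present': P(author P) = 0.1·0.7887 / (0.1·0.7887 + 0.7·0.2113) ≈ 0.3478
After a stylometric feature='absent': P(author P) = 0.9·0.3478 / (0.9·0.3478 + 0.3·0.6522) ≈ 0.6154
After a second stylistic marker='absent': P(author P) = 0.4·0.6154 / (0.4·0.6154 + 0.75·0.3846) ≈ 0.4604
After a second stylistic marker='absent': P(author P) = 0.4·0.4604 / (0.4·0.4604 + 0.75·0.5396) ≈ 0.3128

0.313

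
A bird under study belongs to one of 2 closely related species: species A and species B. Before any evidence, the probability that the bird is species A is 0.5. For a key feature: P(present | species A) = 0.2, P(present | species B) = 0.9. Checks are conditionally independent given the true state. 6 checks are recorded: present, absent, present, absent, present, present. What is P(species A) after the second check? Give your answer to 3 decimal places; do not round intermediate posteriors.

0.640

After 'present': P(species A) = 0.2·0.5000 / (0.2·0.5000 + 0.9·0.5000) ≈ 0.1818
After 'absent': P(species A) = 0.8·0.1818 / (0.8·0.1818 + 0.1·0.8182) ≈ 0.6400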